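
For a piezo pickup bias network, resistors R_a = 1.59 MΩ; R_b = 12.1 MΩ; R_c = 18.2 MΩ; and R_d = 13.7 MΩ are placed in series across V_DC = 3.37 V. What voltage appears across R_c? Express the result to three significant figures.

V ≈ 1.35 V

ΣR = 1.59 + 12.1 + 18.2 + 13.7 = 45.59 MΩ.
V = V_DC · R/ΣR = 3.37 × 0.3992 = 1.345 V.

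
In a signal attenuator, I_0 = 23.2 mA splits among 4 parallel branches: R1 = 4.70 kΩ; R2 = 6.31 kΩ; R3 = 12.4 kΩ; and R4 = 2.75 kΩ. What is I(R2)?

I ≈ 4.51 mA

Conductances: ΣG = 1/4.70 + 1/6.31 + 1/12.4 + 1/2.75 = 0.8155 (1/kΩ).
R2 takes the fraction G_k/ΣG = 0.1585/0.8155 = 0.1943, so I = 23.2 × 0.1943 = 4.508 mA.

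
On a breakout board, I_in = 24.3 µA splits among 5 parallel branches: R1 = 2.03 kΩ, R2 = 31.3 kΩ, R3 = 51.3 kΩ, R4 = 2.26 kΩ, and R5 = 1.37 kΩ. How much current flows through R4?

I ≈ 6.26 µA

Conductances: ΣG = 1/2.03 + 1/31.3 + 1/51.3 + 1/2.26 + 1/1.37 = 1.716 (1/kΩ).
By the current-divider rule, I = I_in · G_k/ΣG = 24.3 × 0.2578 = 6.264 µA.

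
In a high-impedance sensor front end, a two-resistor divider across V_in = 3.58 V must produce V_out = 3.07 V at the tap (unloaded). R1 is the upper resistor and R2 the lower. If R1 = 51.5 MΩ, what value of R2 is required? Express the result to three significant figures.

V_out/V_in = R2/(R1+R2) = 0.8575.
Rearranging, R2 = R1·k/(1−k) = 51.5 × 6.020 = 310.0 MΩ.

R2 ≈ 310 MΩ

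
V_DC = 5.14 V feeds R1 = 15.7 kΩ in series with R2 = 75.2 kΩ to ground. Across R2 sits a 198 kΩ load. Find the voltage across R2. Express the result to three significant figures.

R2 ‖ R_L = (75.2 × 198)/(75.2 + 198) = 54.50 kΩ.
Now apply the divider: V_out = 5.14 × 0.7764 = 3.990 V.
(Unloaded it would be 4.25 V; the load pulls it down.)

V_out ≈ 3.99 V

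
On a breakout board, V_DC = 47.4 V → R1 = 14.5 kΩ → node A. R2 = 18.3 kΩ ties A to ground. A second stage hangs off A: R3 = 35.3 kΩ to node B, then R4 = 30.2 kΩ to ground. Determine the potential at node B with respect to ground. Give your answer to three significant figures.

The second stage (R3 + R4 = 65.50 kΩ) loads node A in parallel with R2.
R2 ‖ (R3+R4) = 14.30 kΩ.
So V_A = 47.4 × 0.4966 = 23.54 V.
V_B = V_A × 0.4611 = 10.85 V.

V_B ≈ 10.9 V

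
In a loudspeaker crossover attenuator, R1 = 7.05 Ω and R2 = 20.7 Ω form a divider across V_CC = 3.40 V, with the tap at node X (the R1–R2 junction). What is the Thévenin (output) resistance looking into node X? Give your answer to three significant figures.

R_th ≈ 5.26 Ω

With V_CC suppressed (replaced by a short), R_th = R1 ‖ R2 = (7.050 × 20.7)/(7.050 + 20.7) = 5.259 Ω.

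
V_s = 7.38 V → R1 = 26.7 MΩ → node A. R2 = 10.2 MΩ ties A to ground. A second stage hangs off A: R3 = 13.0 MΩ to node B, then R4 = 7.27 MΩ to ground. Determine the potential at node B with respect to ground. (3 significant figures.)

Looking into the second stage from A: R3 + R4 = 20.27 MΩ appears in parallel with R2.
Effective lower resistance at A: R2 ‖ 20.27 = 6.785 MΩ.
First divider: V_A = V_s · 6.785/(26.7 + 6.785) = 1.495 V.
Then the unloaded second divider: V_B = V_A × R4/(R3+R4) = 1.495 × 0.3587 = 0.5364 V.

V_B ≈ 0.536 V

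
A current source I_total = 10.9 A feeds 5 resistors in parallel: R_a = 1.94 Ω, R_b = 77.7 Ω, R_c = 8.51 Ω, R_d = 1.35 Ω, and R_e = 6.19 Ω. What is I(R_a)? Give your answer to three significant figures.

I ≈ 3.63 A

Total conductance ΣG = 1/1.94 + 1/77.7 + 1/8.51 + 1/1.35 + 1/6.19 = 1.548 (units of 1/Ω).
R_a takes the fraction G_k/ΣG = 0.5155/1.548 = 0.3330, so I = 10.9 × 0.3330 = 3.629 A.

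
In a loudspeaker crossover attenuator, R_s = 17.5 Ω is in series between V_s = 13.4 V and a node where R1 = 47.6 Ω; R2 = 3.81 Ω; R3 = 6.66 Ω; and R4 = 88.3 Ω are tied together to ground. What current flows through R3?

I ≈ 0.229 A

Combine the parallel branches: R_p = (1/47.6 + 1/3.81 + 1/6.66 + 1/88.3)⁻¹ = 2.247 Ω.
V_A = 13.4 × 2.247/19.75 = 1.525 V.
I(R3) = V_A / R3 = 1.525/6.66 = 0.2290 A.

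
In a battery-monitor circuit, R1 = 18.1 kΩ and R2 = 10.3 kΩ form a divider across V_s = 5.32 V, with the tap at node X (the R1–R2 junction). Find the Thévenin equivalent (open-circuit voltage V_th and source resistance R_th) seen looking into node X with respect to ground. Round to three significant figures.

V_th ≈ 1.93 V, R_th ≈ 6.56 kΩ

With X open, the divider is unloaded: V_th = 5.32 × 10.3/28.40 = 1.929 V.
Zeroing V_s shorts the top of R1 to ground, so R_th = R1 ‖ R2 = 6.564 kΩ.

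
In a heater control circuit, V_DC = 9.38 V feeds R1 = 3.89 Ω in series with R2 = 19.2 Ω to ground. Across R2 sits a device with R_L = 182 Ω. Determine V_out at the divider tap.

R2 ‖ R_L = (19.2 × 182)/(19.2 + 182) = 17.37 Ω.
Now apply the divider: V_out = 9.38 × 0.8170 = 7.664 V.

V_out ≈ 7.66 V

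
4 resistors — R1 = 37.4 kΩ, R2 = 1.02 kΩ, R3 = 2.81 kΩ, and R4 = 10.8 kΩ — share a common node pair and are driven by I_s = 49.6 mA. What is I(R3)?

I ≈ 12.1 mA

Conductances: ΣG = 1/37.4 + 1/1.02 + 1/2.81 + 1/10.8 = 1.456 (1/kΩ).
By the current-divider rule, I = I_s · G_k/ΣG = 49.6 × 0.2445 = 12.13 mA.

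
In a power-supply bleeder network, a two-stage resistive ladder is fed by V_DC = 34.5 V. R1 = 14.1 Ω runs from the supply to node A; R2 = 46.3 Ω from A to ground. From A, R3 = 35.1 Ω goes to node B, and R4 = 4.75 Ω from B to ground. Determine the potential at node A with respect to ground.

V_A ≈ 20.8 V

Looking into the second stage from A: R3 + R4 = 39.85 Ω appears in parallel with R2.
R2 ‖ (R3+R4) = 21.42 Ω.
First divider: V_A = V_DC · 21.42/(14.1 + 21.42) = 20.80 V.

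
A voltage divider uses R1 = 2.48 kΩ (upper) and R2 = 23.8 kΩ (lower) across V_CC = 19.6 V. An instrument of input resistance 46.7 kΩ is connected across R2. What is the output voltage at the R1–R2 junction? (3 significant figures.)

First combine the lower leg with the load: R2 ‖ R_L = 15.77 kΩ.
Voltage divider with the loaded lower leg: V_out = 19.6 × 15.77/(2.48 + 15.77) = 19.6 × 0.8641 = 16.94 V.

V_out ≈ 16.9 V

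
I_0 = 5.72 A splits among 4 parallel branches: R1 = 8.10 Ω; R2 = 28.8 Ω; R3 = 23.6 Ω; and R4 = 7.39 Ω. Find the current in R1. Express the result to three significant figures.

I ≈ 2.10 A

ΣG = 1/8.10 + 1/28.8 + 1/23.6 + 1/7.39 = 0.3359.
Current divider: I(R1) = I_0 · G_k/ΣG = 5.72 × (0.1235/0.3359) = 5.72 × 0.3676 = 2.103 A.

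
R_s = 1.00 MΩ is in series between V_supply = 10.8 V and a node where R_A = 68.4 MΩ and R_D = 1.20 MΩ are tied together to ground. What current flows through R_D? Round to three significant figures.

Parallel bank: R_p = 1/(1/68.4 + 1/1.20) = 1.179 MΩ.
Node voltage V_A = V_supply · R_p/(R_s + R_p) = 10.8 × 0.5411 = 5.844 V.
I(R_D) = V_A / R_D = 5.844/1.20 = 4.870 µA.
(Equivalently: I_total = 4.956 µA, then current-divider fraction G_k/ΣG = 0.9828.)

I ≈ 4.87 µA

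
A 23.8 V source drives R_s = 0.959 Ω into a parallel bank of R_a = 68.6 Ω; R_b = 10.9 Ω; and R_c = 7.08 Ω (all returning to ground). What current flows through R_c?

I ≈ 2.72 A

Parallel bank: R_p = 1/(1/68.6 + 1/10.9 + 1/7.08) = 4.039 Ω.
Node voltage V_A = V_supply · R_p/(R_s + R_p) = 23.8 × 0.8081 = 19.23 V.
Branch current I = V_A/R_c = 19.23/7.08 = 2.717 A.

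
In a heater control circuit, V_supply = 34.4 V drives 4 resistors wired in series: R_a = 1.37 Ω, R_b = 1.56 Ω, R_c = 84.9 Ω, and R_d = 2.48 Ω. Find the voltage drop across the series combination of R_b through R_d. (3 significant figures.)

V ≈ 33.9 V

Series total: ΣR = 1.37 + 1.56 + 84.9 + 2.48 = 90.31 Ω.
R_{R_b..R_d} = 1.56 + 84.9 + 2.48 = 88.94 Ω.
Voltage divider: V = V_supply · (88.94 / 90.31) = 34.4 × 0.9848 = 33.88 V.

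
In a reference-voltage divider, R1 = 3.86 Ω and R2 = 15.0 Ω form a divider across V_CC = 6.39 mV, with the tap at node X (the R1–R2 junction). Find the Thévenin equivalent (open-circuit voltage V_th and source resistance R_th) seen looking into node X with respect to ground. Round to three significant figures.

With X open, the divider is unloaded: V_th = 6.39 × 15.0/18.86 = 5.082 mV.
Looking into X with the source shorted: R_th = R1·R2/(R1+R2) = 3.860 × 15.0/18.86 = 3.070 Ω.

V_th ≈ 5.08 mV, R_th ≈ 3.07 Ω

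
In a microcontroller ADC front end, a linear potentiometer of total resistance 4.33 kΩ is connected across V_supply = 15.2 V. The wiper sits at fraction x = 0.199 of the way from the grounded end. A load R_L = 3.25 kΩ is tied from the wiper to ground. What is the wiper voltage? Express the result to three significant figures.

The pot divides into 3.468 kΩ above the wiper and 0.8617 kΩ below.
Lower segment in parallel with the load: 0.8617 ‖ 3.25 = 0.6811 kΩ.
Then V_out = V_supply · 0.6811/(3.468 + 0.6811) = 2.495 V.

V_out ≈ 2.49 V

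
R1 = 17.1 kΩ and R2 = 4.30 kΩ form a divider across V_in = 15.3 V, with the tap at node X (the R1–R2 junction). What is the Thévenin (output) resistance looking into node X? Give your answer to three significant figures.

R_th ≈ 3.44 kΩ

Zeroing V_in shorts the top of R1 to ground, so R_th = R1 ‖ R2 = 3.436 kΩ.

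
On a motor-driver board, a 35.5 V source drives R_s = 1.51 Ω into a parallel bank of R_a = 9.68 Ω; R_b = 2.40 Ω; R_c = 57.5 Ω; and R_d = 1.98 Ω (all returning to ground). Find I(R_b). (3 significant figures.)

Parallel bank: R_p = 1/(1/9.68 + 1/2.40 + 1/57.5 + 1/1.98) = 0.9593 Ω.
V_A = 35.5 × 0.9593/2.469 = 13.79 V.
I(R_b) = V_A / R_b = 13.79/2.40 = 5.746 A.

I ≈ 5.75 A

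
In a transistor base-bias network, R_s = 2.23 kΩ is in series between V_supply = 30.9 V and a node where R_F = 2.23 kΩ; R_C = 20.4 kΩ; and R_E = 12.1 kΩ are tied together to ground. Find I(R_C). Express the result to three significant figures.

Parallel bank: R_p = 1/(1/2.23 + 1/20.4 + 1/12.1) = 1.724 kΩ.
V_A = 30.9 × 1.724/3.954 = 13.47 V.
Branch current I = V_A/R_C = 13.47/20.4 = 0.6604 mA.

I ≈ 0.660 mA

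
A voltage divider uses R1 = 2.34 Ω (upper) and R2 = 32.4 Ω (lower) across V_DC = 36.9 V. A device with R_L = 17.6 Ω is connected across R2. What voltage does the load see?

V_out ≈ 30.6 V

R2 ‖ R_L = (32.4 × 17.6)/(32.4 + 17.6) = 11.40 Ω.
Voltage divider with the loaded lower leg: V_out = 36.9 × 11.40/(2.34 + 11.40) = 36.9 × 0.8298 = 30.62 V.
(Unloaded it would be 34.4 V; the load pulls it down.)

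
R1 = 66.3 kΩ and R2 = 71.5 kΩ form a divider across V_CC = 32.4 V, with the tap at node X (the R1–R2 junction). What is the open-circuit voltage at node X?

V_th is the unloaded tap voltage: V_CC · R2/(R1+R2) = 32.4 × 0.5189 = 16.81 V.

V_th ≈ 16.8 V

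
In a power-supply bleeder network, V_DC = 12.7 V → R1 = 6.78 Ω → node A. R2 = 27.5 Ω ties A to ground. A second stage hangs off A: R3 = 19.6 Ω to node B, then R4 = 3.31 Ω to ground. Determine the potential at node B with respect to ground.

V_B ≈ 1.19 V

Looking into the second stage from A: R3 + R4 = 22.91 Ω appears in parallel with R2.
Effective lower resistance at A: R2 ‖ 22.91 = 12.50 Ω.
So V_A = 12.7 × 0.6483 = 8.233 V.
Then the unloaded second divider: V_B = V_A × R4/(R3+R4) = 8.233 × 0.1445 = 1.190 V.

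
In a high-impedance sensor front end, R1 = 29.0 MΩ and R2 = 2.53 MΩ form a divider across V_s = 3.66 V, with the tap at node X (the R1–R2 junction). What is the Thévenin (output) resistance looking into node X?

R_th ≈ 2.33 MΩ

Zeroing V_s shorts the top of R1 to ground, so R_th = R1 ‖ R2 = 2.327 MΩ.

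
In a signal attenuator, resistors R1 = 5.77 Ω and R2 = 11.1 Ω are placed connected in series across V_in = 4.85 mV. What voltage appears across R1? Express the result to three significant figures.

V ≈ 1.66 mV

Total series resistance ΣR = 5.77 + 11.1 = 16.87 Ω.
Voltage divider: V = V_in · (5.770 / 16.87) = 4.85 × 0.3420 = 1.659 mV.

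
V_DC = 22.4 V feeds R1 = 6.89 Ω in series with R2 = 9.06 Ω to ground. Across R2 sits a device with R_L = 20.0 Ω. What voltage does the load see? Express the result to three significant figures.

R2 ‖ R_L = (9.06 × 20.0)/(9.06 + 20.0) = 6.235 Ω.
Now apply the divider: V_out = 22.4 × 0.4751 = 10.64 V.

V_out ≈ 10.6 V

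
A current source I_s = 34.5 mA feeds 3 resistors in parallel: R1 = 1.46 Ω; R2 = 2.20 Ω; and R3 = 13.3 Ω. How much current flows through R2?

Conductances: ΣG = 1/1.46 + 1/2.20 + 1/13.3 = 1.215 (1/Ω).
R2 takes the fraction G_k/ΣG = 0.4545/1.215 = 0.3742, so I = 34.5 × 0.3742 = 12.91 mA.

I ≈ 12.9 mA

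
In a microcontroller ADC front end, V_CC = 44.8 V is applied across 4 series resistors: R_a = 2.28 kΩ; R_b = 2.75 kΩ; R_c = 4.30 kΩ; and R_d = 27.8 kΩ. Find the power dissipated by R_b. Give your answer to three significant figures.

P ≈ 4.00 mW

Series current I = V_CC/ΣR = 44.8/37.13 = 1.207 mA.
P(R_b) = I²·R_b = (1.207)² × 2.75 = 4.003 mW.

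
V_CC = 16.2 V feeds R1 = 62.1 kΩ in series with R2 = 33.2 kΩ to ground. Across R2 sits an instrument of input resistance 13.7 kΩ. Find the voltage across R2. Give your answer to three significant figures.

V_out ≈ 2.19 V

The load sits in parallel with R2, giving an effective lower resistance R2' = R2·R_L/(R2+R_L) = 9.698 kΩ.
Then V_out = V_CC · R2'/(R1 + R2') = 16.2 × 9.698/71.80 = 2.188 V.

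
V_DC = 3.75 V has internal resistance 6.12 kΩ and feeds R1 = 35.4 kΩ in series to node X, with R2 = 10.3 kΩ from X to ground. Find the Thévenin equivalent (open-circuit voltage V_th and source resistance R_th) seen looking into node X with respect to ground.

R1' = 6.12 + 35.4 = 41.52 kΩ (source resistance + R1).
V_th is the unloaded tap voltage: V_DC · R2/(R1'+R2) = 3.75 × 0.1988 = 0.7454 V.
Zeroing V_DC shorts the top of R1' to ground, so R_th = R1' ‖ R2 = 8.253 kΩ.

V_th ≈ 0.745 V, R_th ≈ 8.25 kΩ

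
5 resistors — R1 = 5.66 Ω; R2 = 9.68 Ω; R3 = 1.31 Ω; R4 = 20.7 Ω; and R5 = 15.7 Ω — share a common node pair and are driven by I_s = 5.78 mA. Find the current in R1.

I ≈ 0.884 mA

Conductances: ΣG = 1/5.66 + 1/9.68 + 1/1.31 + 1/20.7 + 1/15.7 = 1.155 (1/Ω).
By the current-divider rule, I = I_s · G_k/ΣG = 5.78 × 0.1529 = 0.8839 mA.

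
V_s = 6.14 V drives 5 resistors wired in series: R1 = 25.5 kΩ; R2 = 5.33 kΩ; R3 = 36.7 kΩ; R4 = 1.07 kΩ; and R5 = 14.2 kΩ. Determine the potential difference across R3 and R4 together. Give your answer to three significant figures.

V ≈ 2.80 V

Series total: ΣR = 25.5 + 5.33 + 36.7 + 1.07 + 14.2 = 82.80 kΩ.
R_{R3..R4} = 36.7 + 1.07 = 37.77 kΩ.
By the voltage-divider rule, V = 6.14 × 37.77/82.80 = 2.801 V.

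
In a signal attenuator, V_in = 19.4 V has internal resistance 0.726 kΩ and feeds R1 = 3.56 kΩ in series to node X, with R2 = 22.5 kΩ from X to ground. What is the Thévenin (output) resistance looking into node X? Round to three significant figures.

R1' = 0.726 + 3.56 = 4.286 kΩ (source resistance + R1).
Zeroing V_in shorts the top of R1' to ground, so R_th = R1' ‖ R2 = 3.600 kΩ.

R_th ≈ 3.60 kΩ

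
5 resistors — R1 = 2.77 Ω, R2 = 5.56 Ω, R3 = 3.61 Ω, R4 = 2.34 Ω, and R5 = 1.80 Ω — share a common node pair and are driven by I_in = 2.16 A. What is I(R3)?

ΣG = 1/2.77 + 1/5.56 + 1/3.61 + 1/2.34 + 1/1.80 = 1.801.
Current divider: I(R3) = I_in · G_k/ΣG = 2.16 × (0.2770/1.801) = 2.16 × 0.1538 = 0.3323 A.

I ≈ 0.332 A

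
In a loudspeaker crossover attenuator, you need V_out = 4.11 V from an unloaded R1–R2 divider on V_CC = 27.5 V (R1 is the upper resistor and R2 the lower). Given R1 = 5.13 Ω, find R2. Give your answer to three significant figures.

R2 ≈ 0.901 Ω

Required fraction k = V_out/V_CC = 0.1495.
So R2 = R1 · V_out/(V_CC − V_out) = 5.13 × 4.11/(27.5 − 4.11) = 5.13 × 0.1757 = 0.9014 Ω.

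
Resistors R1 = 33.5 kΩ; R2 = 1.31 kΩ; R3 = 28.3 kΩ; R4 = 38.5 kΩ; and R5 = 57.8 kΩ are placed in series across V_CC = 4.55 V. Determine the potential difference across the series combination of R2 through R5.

ΣR = 33.5 + 1.31 + 28.3 + 38.5 + 57.8 = 159.4 kΩ.
R_{R2..R5} = 1.31 + 28.3 + 38.5 + 57.8 = 125.9 kΩ.
V = V_CC · R/ΣR = 4.55 × 0.7899 = 3.594 V.

V ≈ 3.59 V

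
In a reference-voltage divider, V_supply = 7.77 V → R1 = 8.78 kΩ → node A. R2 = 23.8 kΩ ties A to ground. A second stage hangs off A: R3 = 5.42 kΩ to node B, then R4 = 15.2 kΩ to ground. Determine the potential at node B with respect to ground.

Node A sees R2 in parallel with the series input of stage 2, R3 + R4 = 20.62 kΩ.
Effective lower resistance at A: R2 ‖ 20.62 = 11.05 kΩ.
First divider: V_A = V_supply · 11.05/(8.78 + 11.05) = 4.329 V.
V_B = V_A × 0.7371 = 3.191 V.

V_B ≈ 3.19 V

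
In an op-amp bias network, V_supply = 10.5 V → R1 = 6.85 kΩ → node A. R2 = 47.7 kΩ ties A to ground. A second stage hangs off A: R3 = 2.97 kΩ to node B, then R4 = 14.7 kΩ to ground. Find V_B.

The second stage (R3 + R4 = 17.67 kΩ) loads node A in parallel with R2.
R2 ‖ (R3+R4) = 12.89 kΩ.
First divider: V_A = V_supply · 12.89/(6.85 + 12.89) = 6.857 V.
Then the unloaded second divider: V_B = V_A × R4/(R3+R4) = 6.857 × 0.8319 = 5.705 V.

V_B ≈ 5.70 V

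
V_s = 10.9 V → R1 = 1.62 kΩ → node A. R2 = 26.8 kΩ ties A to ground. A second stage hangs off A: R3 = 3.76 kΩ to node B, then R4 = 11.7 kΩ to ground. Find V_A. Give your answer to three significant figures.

Node A sees R2 in parallel with the series input of stage 2, R3 + R4 = 15.46 kΩ.
R2 ‖ (R3+R4) = 9.804 kΩ.
First divider: V_A = V_s · 9.804/(1.62 + 9.804) = 9.354 V.

V_A ≈ 9.35 V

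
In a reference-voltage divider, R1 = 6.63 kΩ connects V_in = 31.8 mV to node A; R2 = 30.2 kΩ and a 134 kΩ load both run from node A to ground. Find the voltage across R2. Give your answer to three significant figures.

The load sits in parallel with R2, giving an effective lower resistance R2' = R2·R_L/(R2+R_L) = 24.65 kΩ.
Now apply the divider: V_out = 31.8 × 0.7880 = 25.06 mV.

V_out ≈ 25.1 mV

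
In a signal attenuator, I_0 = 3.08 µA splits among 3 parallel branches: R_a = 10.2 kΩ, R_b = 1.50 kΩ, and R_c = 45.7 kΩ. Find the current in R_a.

Total conductance ΣG = 1/10.2 + 1/1.50 + 1/45.7 = 0.7866 (units of 1/kΩ).
By the current-divider rule, I = I_0 · G_k/ΣG = 3.08 × 0.1246 = 0.3839 µA.

I ≈ 0.384 µA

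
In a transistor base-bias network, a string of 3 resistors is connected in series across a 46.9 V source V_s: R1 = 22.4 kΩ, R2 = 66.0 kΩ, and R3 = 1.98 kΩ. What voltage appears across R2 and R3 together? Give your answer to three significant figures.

Series total: ΣR = 22.4 + 66.0 + 1.98 = 90.38 kΩ.
R_{R2..R3} = 66.0 + 1.98 = 67.98 kΩ.
Voltage divider: V = V_s · (67.98 / 90.38) = 46.9 × 0.7522 = 35.28 V.

V ≈ 35.3 V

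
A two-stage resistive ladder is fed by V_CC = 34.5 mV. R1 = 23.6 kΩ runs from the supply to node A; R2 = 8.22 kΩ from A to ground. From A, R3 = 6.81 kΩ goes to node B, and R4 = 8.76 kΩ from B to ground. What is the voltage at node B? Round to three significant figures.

Looking into the second stage from A: R3 + R4 = 15.57 kΩ appears in parallel with R2.
R2 ‖ (R3+R4) = 5.380 kΩ.
So V_A = 34.5 × 0.1856 = 6.405 mV.
Stage 2 is unloaded, so V_B = V_A · R4/(R3+R4) = 6.405 × 8.76/15.57 = 3.603 mV.

V_B ≈ 3.60 mV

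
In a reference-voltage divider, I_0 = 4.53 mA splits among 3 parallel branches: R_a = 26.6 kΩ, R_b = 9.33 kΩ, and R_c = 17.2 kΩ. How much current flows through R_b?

I ≈ 2.39 mA

Conductances: ΣG = 1/26.6 + 1/9.33 + 1/17.2 = 0.2029 (1/kΩ).
R_b takes the fraction G_k/ΣG = 0.1072/0.2029 = 0.5282, so I = 4.53 × 0.5282 = 2.393 mA.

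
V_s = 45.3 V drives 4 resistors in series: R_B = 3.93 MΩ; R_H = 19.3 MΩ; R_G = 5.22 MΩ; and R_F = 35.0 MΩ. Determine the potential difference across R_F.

Total series resistance ΣR = 3.93 + 19.3 + 5.22 + 35.0 = 63.45 MΩ.
V = V_s · R/ΣR = 45.3 × 0.5516 = 24.99 V.

V ≈ 25.0 V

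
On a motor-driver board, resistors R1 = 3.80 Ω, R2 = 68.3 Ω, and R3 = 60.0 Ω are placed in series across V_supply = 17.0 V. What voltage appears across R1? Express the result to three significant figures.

V ≈ 0.489 V

Series total: ΣR = 3.80 + 68.3 + 60.0 = 132.1 Ω.
By the voltage-divider rule, V = 17.0 × 3.800/132.1 = 0.4890 V.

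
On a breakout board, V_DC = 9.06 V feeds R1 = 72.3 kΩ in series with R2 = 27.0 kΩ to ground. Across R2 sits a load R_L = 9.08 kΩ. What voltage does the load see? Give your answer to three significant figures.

R2 ‖ R_L = (27.0 × 9.08)/(27.0 + 9.08) = 6.795 kΩ.
Then V_out = V_DC · R2'/(R1 + R2') = 9.06 × 6.795/79.09 = 0.7783 V.
(Unloaded it would be 2.46 V; the load pulls it down.)

V_out ≈ 0.778 V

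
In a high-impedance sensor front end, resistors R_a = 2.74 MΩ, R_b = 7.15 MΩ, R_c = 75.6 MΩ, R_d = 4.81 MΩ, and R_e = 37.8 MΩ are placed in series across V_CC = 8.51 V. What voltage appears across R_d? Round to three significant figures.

Series total: ΣR = 2.74 + 7.15 + 75.6 + 4.81 + 37.8 = 128.1 MΩ.
Voltage divider: V = V_CC · (4.810 / 128.1) = 8.51 × 0.03755 = 0.3195 V.

V ≈ 0.320 V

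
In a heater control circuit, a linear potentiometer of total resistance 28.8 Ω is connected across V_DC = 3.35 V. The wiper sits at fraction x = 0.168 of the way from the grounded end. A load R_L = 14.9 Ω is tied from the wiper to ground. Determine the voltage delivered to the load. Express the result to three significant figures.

Lower segment x·R_p = 4.838 Ω; upper segment (1−x)·R_p = 23.96 Ω.
Lower segment in parallel with the load: 4.838 ‖ 14.9 = 3.652 Ω.
Then V_out = V_DC · 3.652/(23.96 + 3.652) = 0.4431 V.

V_out ≈ 0.443 V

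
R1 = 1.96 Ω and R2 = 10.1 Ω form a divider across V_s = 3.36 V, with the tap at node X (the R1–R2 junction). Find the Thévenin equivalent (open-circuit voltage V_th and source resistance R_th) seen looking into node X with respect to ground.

With X open, the divider is unloaded: V_th = 3.36 × 10.1/12.06 = 2.814 V.
Looking into X with the source shorted: R_th = R1·R2/(R1+R2) = 1.960 × 10.1/12.06 = 1.641 Ω.

V_th ≈ 2.81 V, R_th ≈ 1.64 Ω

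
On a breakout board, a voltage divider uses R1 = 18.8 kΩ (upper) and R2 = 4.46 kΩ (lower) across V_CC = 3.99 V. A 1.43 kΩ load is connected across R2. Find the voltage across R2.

V_out ≈ 0.217 V

First combine the lower leg with the load: R2 ‖ R_L = 1.083 kΩ.
Then V_out = V_CC · R2'/(R1 + R2') = 3.99 × 1.083/19.88 = 0.2173 V.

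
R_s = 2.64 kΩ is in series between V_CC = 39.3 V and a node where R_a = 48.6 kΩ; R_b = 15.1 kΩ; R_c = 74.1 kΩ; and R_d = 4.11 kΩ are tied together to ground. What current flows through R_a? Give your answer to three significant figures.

Equivalent of the parallel group: R_p = 2.910 kΩ.
Node voltage V_A = V_CC · R_p/(R_s + R_p) = 39.3 × 0.5244 = 20.61 V.
I(R_a) = V_A / R_a = 20.61/48.6 = 0.4240 mA.
(Check via current divider: I_total = 7.081 mA; share G_k/ΣG = 0.05988 → same result.)

I ≈ 0.424 mA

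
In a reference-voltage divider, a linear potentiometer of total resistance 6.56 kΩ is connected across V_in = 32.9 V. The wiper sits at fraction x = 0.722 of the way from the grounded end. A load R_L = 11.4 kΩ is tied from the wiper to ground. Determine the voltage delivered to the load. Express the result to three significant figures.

V_out ≈ 21.3 V

The pot divides into 1.824 kΩ above the wiper and 4.736 kΩ below.
(x·R_p) ‖ R_L = 3.346 kΩ.
Then V_out = V_in · 3.346/(1.824 + 3.346) = 21.29 V.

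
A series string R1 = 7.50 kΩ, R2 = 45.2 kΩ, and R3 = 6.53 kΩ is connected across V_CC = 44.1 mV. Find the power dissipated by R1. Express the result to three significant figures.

The common current is I = 44.1/59.23 = 0.7446 µA.
P = I²R = 0.5544 × 7.50 = 4.158 nW.

P ≈ 4.16 nW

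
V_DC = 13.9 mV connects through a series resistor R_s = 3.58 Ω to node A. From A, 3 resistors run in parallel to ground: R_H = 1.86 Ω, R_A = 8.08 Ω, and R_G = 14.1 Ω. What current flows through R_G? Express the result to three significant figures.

I ≈ 0.272 mA

Parallel bank: R_p = 1/(1/1.86 + 1/8.08 + 1/14.1) = 1.366 Ω.
Node voltage V_A = V_DC · R_p/(R_s + R_p) = 13.9 × 0.2761 = 3.838 mV.
Branch current I = V_A/R_G = 3.838/14.1 = 0.2722 mA.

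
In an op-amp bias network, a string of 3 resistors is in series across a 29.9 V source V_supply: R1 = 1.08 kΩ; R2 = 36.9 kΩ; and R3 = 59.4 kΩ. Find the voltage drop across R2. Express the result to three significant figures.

Series total: ΣR = 1.08 + 36.9 + 59.4 = 97.38 kΩ.
Voltage divider: V = V_supply · (36.90 / 97.38) = 29.9 × 0.3789 = 11.33 V.

V ≈ 11.3 V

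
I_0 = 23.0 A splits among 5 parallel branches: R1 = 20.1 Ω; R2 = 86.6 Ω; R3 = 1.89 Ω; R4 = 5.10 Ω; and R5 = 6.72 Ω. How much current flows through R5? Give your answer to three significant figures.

Conductances: ΣG = 1/20.1 + 1/86.6 + 1/1.89 + 1/5.10 + 1/6.72 = 0.9353 (1/Ω).
R5 takes the fraction G_k/ΣG = 0.1488/0.9353 = 0.1591, so I = 23.0 × 0.1591 = 3.659 A.

I ≈ 3.66 A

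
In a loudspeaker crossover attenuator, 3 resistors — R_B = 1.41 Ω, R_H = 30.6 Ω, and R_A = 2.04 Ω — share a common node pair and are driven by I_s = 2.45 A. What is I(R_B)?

Conductances: ΣG = 1/1.41 + 1/30.6 + 1/2.04 = 1.232 (1/Ω).
Current divider: I(R_B) = I_s · G_k/ΣG = 2.45 × (0.7092/1.232) = 2.45 × 0.5756 = 1.410 A.

I ≈ 1.41 A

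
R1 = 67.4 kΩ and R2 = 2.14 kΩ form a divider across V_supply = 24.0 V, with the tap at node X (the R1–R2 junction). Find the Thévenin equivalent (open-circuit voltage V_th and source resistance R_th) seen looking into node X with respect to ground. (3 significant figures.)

V_th ≈ 0.739 V, R_th ≈ 2.07 kΩ

With X open, the divider is unloaded: V_th = 24.0 × 2.14/69.54 = 0.7386 V.
Looking into X with the source shorted: R_th = R1·R2/(R1+R2) = 67.40 × 2.14/69.54 = 2.074 kΩ.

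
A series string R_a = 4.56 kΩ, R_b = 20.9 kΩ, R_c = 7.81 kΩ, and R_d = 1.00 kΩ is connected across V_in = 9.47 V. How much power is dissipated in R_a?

Series current I = V_in/ΣR = 9.47/34.27 = 0.2763 mA.
P(R_a) = I²·R_a = (0.2763)² × 4.56 = 0.3482 mW.

P ≈ 0.348 mW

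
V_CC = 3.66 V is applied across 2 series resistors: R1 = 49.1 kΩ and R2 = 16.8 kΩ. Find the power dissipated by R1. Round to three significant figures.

P ≈ 0.151 mW

The common current is I = 3.66/65.90 = 0.05554 mA.
P = I²R = 0.003085 × 49.1 = 0.1515 mW.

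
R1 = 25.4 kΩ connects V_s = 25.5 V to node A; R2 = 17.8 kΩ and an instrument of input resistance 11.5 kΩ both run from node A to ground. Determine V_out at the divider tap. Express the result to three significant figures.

The load sits in parallel with R2, giving an effective lower resistance R2' = R2·R_L/(R2+R_L) = 6.986 kΩ.
Now apply the divider: V_out = 25.5 × 0.2157 = 5.501 V.
(Unloaded it would be 10.5 V; the load pulls it down.)

V_out ≈ 5.50 V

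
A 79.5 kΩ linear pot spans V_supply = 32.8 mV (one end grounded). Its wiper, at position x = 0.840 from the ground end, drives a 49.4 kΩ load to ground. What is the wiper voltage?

Split the track: R_lower = x·R_p = 66.78 kΩ, R_upper = (1−x)·R_p = 12.72 kΩ.
R_L loads the lower segment: effective lower R = 28.40 kΩ.
V_out = 32.8 × 28.40/(12.72 + 28.40) = 22.65 mV.

V_out ≈ 22.7 mV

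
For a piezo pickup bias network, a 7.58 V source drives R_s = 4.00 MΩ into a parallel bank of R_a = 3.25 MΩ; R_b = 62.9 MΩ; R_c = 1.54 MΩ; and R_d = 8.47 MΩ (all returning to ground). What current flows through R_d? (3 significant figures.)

I ≈ 0.167 µA

Parallel bank: R_p = 1/(1/3.25 + 1/62.9 + 1/1.54 + 1/8.47) = 0.9166 MΩ.
Node voltage V_A = V_DC · R_p/(R_s + R_p) = 7.58 × 0.1864 = 1.413 V.
I(R_d) = V_A / R_d = 1.413/8.47 = 0.1668 µA.
(Check via current divider: I_total = 1.542 µA; share G_k/ΣG = 0.1082 → same result.)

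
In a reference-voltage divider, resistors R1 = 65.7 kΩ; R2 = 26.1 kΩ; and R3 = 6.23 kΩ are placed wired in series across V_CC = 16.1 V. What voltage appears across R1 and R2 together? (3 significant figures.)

Total series resistance ΣR = 65.7 + 26.1 + 6.23 = 98.03 kΩ.
R_{R1..R2} = 65.7 + 26.1 = 91.80 kΩ.
By the voltage-divider rule, V = 16.1 × 91.80/98.03 = 15.08 V.

V ≈ 15.1 V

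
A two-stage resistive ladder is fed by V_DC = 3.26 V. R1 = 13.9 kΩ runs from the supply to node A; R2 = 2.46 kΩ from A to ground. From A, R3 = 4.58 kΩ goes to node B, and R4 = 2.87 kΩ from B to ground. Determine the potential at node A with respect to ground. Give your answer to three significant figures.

Looking into the second stage from A: R3 + R4 = 7.450 kΩ appears in parallel with R2.
R2 ‖ (R3+R4) = 1.849 kΩ.
V_A = 3.26 × 1.849/(13.9 + 1.849) = 0.3828 V.

V_A ≈ 0.383 V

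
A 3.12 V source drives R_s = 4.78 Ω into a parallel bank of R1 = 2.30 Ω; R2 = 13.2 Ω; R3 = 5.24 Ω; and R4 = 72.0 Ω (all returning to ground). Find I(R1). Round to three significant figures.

Parallel bank: R_p = 1/(1/2.30 + 1/13.2 + 1/5.24 + 1/72.0) = 1.398 Ω.
V_A = 3.12 × 1.398/6.178 = 0.7060 V.
Branch current I = V_A/R1 = 0.7060/2.30 = 0.3070 A.

I ≈ 0.307 A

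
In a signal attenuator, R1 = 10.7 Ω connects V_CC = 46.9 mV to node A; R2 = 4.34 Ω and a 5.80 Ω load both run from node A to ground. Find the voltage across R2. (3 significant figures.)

V_out ≈ 8.83 mV

R2 ‖ R_L = (4.34 × 5.80)/(4.34 + 5.80) = 2.482 Ω.
Now apply the divider: V_out = 46.9 × 0.1883 = 8.832 mV.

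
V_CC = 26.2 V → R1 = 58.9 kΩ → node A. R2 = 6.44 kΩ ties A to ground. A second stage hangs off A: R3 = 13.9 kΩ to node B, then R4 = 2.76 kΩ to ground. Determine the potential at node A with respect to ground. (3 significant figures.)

Node A sees R2 in parallel with the series input of stage 2, R3 + R4 = 16.66 kΩ.
R2 ‖ (R3+R4) = 4.645 kΩ.
V_A = 26.2 × 4.645/(58.9 + 4.645) = 1.915 V.

V_A ≈ 1.92 V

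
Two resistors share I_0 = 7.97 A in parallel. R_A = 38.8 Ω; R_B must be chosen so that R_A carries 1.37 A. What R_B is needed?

R_B ≈ 8.05 Ω

Two-branch current divider: I_A = I_0 · R_B/(R_A + R_B).
With f = 0.1719, R_B = R_A · f/(1−f) = 38.8 × 0.2076 = 8.054 Ω.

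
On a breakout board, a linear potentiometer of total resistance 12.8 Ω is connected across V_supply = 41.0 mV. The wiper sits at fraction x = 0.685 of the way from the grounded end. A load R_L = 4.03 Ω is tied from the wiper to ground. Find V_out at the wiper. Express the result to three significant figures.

Split the track: R_lower = x·R_p = 8.768 Ω, R_upper = (1−x)·R_p = 4.032 Ω.
Lower segment in parallel with the load: 8.768 ‖ 4.03 = 2.761 Ω.
Then V_out = V_supply · 2.761/(4.032 + 2.761) = 16.66 mV.

V_out ≈ 16.7 mV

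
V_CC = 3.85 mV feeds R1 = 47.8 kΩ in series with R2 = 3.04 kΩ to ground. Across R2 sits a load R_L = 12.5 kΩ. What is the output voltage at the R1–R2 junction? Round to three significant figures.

V_out ≈ 0.187 mV

First combine the lower leg with the load: R2 ‖ R_L = 2.445 kΩ.
Then V_out = V_CC · R2'/(R1 + R2') = 3.85 × 2.445/50.25 = 0.1874 mV.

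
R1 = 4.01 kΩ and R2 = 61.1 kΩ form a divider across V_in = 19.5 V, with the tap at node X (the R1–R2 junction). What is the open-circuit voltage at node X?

V_th ≈ 18.3 V

Open-circuit (no load on X): V_th = V_in · R2/(R1 + R2) = 19.5 × 61.1/(4.010 + 61.1) = 18.30 V.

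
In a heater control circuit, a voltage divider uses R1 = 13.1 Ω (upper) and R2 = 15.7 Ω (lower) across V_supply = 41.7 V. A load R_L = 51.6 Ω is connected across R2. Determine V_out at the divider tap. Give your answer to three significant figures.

V_out ≈ 20.0 V

First combine the lower leg with the load: R2 ‖ R_L = 12.04 Ω.
Then V_out = V_supply · R2'/(R1 + R2') = 41.7 × 12.04/25.14 = 19.97 V.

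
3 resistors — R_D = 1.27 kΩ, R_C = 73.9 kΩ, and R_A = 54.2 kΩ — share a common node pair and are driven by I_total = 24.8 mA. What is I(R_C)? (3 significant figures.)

ΣG = 1/1.27 + 1/73.9 + 1/54.2 = 0.8194.
R_C takes the fraction G_k/ΣG = 0.01353/0.8194 = 0.01651, so I = 24.8 × 0.01651 = 0.4096 mA.

I ≈ 0.410 mA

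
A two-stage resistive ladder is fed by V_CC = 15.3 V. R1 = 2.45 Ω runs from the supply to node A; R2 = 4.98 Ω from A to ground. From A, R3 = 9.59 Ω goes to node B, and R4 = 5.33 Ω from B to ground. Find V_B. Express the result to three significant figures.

Node A sees R2 in parallel with the series input of stage 2, R3 + R4 = 14.92 Ω.
Effective lower resistance at A: R2 ‖ 14.92 = 3.734 Ω.
First divider: V_A = V_CC · 3.734/(2.45 + 3.734) = 9.238 V.
V_B = V_A × 0.3572 = 3.300 V.

V_B ≈ 3.30 V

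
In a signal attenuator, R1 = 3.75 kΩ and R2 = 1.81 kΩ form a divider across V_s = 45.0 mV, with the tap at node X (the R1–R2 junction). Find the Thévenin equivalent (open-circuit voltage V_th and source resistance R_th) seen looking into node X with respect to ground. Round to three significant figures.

V_th ≈ 14.6 mV, R_th ≈ 1.22 kΩ

With X open, the divider is unloaded: V_th = 45.0 × 1.81/5.560 = 14.65 mV.
Looking into X with the source shorted: R_th = R1·R2/(R1+R2) = 3.750 × 1.81/5.560 = 1.221 kΩ.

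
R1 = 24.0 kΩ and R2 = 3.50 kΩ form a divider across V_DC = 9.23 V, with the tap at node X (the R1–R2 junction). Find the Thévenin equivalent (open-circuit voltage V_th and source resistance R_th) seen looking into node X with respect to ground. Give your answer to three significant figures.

With X open, the divider is unloaded: V_th = 9.23 × 3.50/27.50 = 1.175 V.
With V_DC suppressed (replaced by a short), R_th = R1 ‖ R2 = (24.00 × 3.50)/(24.00 + 3.50) = 3.055 kΩ.

V_th ≈ 1.17 V, R_th ≈ 3.05 kΩ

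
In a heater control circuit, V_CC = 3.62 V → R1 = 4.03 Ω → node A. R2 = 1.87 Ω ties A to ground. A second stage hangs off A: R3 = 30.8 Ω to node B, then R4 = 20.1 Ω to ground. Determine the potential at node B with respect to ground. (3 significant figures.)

Node A sees R2 in parallel with the series input of stage 2, R3 + R4 = 50.90 Ω.
Effective lower resistance at A: R2 ‖ 50.90 = 1.804 Ω.
First divider: V_A = V_CC · 1.804/(4.03 + 1.804) = 1.119 V.
Stage 2 is unloaded, so V_B = V_A · R4/(R3+R4) = 1.119 × 20.1/50.90 = 0.4420 V.

V_B ≈ 0.442 V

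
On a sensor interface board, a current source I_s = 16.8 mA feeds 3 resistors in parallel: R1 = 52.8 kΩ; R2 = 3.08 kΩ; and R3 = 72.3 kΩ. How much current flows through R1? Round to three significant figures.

I ≈ 0.890 mA

Total conductance ΣG = 1/52.8 + 1/3.08 + 1/72.3 = 0.3574 (units of 1/kΩ).
By the current-divider rule, I = I_s · G_k/ΣG = 16.8 × 0.05299 = 0.8902 mA.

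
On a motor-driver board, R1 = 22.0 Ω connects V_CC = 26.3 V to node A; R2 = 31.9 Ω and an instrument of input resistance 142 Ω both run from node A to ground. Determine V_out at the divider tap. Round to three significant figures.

The load sits in parallel with R2, giving an effective lower resistance R2' = R2·R_L/(R2+R_L) = 26.05 Ω.
Now apply the divider: V_out = 26.3 × 0.5421 = 14.26 V.

V_out ≈ 14.3 V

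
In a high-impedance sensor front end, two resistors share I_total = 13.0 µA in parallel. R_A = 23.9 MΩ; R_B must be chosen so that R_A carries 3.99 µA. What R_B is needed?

R_B ≈ 10.6 MΩ

The fraction through R_A equals R_B/(R_A+R_B).
With f = 0.3069, R_B = R_A · f/(1−f) = 23.9 × 0.4428 = 10.58 MΩ.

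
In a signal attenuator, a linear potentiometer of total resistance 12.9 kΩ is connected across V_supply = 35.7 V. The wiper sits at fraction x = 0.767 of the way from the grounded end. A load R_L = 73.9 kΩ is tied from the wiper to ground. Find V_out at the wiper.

Split the track: R_lower = x·R_p = 9.894 kΩ, R_upper = (1−x)·R_p = 3.006 kΩ.
R_L loads the lower segment: effective lower R = 8.726 kΩ.
Loaded-divider output: V_out = 35.7 × 0.7438 = 26.55 V.
(Unloaded: V_out = x·V_supply = 27.4 V.)

V_out ≈ 26.6 V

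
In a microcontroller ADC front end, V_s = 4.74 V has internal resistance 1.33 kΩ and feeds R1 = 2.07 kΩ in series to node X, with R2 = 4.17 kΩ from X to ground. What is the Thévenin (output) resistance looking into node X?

R_th ≈ 1.87 kΩ

R1' = 1.33 + 2.07 = 3.400 kΩ (source resistance + R1).
Zeroing V_s shorts the top of R1' to ground, so R_th = R1' ‖ R2 = 1.873 kΩ.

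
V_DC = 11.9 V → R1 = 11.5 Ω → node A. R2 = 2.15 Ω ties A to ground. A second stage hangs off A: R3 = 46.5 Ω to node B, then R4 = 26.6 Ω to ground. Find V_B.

V_B ≈ 0.666 V

The second stage (R3 + R4 = 73.10 Ω) loads node A in parallel with R2.
Effective lower resistance at A: R2 ‖ 73.10 = 2.089 Ω.
V_A = 11.9 × 2.089/(11.5 + 2.089) = 1.829 V.
V_B = V_A × 0.3639 = 0.6656 V.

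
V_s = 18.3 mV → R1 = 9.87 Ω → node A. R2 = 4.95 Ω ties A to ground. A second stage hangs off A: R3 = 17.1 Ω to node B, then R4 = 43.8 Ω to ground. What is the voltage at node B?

Node A sees R2 in parallel with the series input of stage 2, R3 + R4 = 60.90 Ω.
R2 ‖ (R3+R4) = 4.578 Ω.
First divider: V_A = V_s · 4.578/(9.87 + 4.578) = 5.798 mV.
Stage 2 is unloaded, so V_B = V_A · R4/(R3+R4) = 5.798 × 43.8/60.90 = 4.170 mV.

V_B ≈ 4.17 mV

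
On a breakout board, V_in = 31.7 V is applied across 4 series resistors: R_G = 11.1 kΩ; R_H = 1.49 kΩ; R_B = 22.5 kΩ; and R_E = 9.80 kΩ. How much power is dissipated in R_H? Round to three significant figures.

The common current is I = 31.7/44.89 = 0.7062 mA.
P = I²R = 0.4987 × 1.49 = 0.7430 mW.

P ≈ 0.743 mW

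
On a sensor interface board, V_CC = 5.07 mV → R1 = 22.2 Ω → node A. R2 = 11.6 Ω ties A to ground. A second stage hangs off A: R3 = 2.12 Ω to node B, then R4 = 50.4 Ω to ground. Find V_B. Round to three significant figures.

Looking into the second stage from A: R3 + R4 = 52.52 Ω appears in parallel with R2.
R2 ‖ (R3+R4) = 9.501 Ω.
V_A = 5.07 × 9.501/(22.2 + 9.501) = 1.520 mV.
V_B = V_A × 0.9596 = 1.458 mV.

V_B ≈ 1.46 mV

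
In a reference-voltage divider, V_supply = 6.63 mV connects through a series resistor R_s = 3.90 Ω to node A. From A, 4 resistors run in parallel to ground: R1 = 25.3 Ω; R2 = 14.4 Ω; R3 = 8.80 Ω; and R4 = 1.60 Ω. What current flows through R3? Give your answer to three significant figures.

Equivalent of the parallel group: R_p = 1.180 Ω.
V_A = 6.63 × 1.180/5.080 = 1.540 mV.
Branch current I = V_A/R3 = 1.540/8.80 = 0.1750 mA.
(Check via current divider: I_total = 1.305 mA; share G_k/ΣG = 0.1341 → same result.)

I ≈ 0.175 mA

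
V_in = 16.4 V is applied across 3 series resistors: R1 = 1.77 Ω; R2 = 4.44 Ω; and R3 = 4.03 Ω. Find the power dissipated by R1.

ΣR = 10.24 Ω → I = 16.4/10.24 = 1.602 A.
P(R1) = I²·R1 = (1.602)² × 1.77 = 4.540 W.

P ≈ 4.54 W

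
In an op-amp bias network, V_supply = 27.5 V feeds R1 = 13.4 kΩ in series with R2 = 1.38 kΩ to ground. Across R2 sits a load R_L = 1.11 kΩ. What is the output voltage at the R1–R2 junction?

V_out ≈ 1.21 V

R2 ‖ R_L = (1.38 × 1.11)/(1.38 + 1.11) = 0.6152 kΩ.
Then V_out = V_supply · R2'/(R1 + R2') = 27.5 × 0.6152/14.02 = 1.207 V.
(Unloaded it would be 2.57 V; the load pulls it down.)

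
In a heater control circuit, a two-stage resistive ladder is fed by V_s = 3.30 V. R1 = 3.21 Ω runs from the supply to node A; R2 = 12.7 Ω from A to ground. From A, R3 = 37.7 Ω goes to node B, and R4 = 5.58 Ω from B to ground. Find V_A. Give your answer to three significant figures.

The second stage (R3 + R4 = 43.28 Ω) loads node A in parallel with R2.
R2 ‖ (R3+R4) = 9.819 Ω.
So V_A = 3.30 × 0.7536 = 2.487 V.

V_A ≈ 2.49 V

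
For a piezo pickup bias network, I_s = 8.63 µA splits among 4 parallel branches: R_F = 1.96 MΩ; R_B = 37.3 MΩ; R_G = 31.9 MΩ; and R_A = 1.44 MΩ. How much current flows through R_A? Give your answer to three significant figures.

I ≈ 4.75 µA

Conductances: ΣG = 1/1.96 + 1/37.3 + 1/31.9 + 1/1.44 = 1.263 (1/MΩ).
By the current-divider rule, I = I_s · G_k/ΣG = 8.63 × 0.5499 = 4.746 µA.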